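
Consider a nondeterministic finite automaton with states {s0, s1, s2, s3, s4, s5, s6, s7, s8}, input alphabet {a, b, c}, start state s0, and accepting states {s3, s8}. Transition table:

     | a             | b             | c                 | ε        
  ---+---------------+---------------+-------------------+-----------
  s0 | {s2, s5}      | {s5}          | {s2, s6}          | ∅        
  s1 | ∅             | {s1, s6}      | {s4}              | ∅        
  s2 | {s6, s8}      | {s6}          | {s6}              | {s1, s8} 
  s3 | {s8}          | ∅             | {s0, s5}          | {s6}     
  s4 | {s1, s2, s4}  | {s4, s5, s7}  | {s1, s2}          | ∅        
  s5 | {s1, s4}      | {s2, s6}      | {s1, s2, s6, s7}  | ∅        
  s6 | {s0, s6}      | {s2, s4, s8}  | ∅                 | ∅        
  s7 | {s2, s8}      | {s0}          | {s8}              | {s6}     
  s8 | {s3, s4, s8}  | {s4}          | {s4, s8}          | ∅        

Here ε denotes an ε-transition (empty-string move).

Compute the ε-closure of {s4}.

Begin with {s4}.
No ε-moves leave this set, so the closure equals the set itself.

{s4}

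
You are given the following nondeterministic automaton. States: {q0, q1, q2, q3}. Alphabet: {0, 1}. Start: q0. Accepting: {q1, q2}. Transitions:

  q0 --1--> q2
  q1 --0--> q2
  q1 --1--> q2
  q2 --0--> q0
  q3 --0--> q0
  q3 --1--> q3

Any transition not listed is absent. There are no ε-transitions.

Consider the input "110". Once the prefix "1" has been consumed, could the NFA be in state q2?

Start in {q0}.
Read '1': {q0} → {q2}.
State q2 is in {q2}.

Yes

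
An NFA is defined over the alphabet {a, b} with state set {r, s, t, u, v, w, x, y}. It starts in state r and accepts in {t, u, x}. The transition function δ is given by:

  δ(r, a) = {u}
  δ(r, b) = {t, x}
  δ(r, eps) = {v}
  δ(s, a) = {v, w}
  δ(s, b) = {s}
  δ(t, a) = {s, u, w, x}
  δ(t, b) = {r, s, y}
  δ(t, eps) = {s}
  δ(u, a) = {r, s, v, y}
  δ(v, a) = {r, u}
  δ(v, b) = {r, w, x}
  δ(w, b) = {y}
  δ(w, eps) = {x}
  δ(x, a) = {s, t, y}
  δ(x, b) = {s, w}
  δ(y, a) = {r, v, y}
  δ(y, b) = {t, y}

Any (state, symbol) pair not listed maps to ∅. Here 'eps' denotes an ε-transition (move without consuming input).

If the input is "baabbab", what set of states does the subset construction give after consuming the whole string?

Start: ε-closure({r}) = {r, v}.
Read 'b': {r, v} → {r, s, t, v, w, x}.
Read 'a': {r, s, t, v, w, x} → {r, s, t, u, v, w, x, y}.
Read 'a': {r, s, t, u, v, w, x, y} → {r, s, t, u, v, w, x, y}.
Read 'b': {r, s, t, u, v, w, x, y} → {r, s, t, v, w, x, y}.
Read 'b': {r, s, t, v, w, x, y} → {r, s, t, v, w, x, y}.
Read 'a': {r, s, t, v, w, x, y} → {r, s, t, u, v, w, x, y}.
Read 'b': {r, s, t, u, v, w, x, y} → {r, s, t, v, w, x, y}.

{r, s, t, v, w, x, y}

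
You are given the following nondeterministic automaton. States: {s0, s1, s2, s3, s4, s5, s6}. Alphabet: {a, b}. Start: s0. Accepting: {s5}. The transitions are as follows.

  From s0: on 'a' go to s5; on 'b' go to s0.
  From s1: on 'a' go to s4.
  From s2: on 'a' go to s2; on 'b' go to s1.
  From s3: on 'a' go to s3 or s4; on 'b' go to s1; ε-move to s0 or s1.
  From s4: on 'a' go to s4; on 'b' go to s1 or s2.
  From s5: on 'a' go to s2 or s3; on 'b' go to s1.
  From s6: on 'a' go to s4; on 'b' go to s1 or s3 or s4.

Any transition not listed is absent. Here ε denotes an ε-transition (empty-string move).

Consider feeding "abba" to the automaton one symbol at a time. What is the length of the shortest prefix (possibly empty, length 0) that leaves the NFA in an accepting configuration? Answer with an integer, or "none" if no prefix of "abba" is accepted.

1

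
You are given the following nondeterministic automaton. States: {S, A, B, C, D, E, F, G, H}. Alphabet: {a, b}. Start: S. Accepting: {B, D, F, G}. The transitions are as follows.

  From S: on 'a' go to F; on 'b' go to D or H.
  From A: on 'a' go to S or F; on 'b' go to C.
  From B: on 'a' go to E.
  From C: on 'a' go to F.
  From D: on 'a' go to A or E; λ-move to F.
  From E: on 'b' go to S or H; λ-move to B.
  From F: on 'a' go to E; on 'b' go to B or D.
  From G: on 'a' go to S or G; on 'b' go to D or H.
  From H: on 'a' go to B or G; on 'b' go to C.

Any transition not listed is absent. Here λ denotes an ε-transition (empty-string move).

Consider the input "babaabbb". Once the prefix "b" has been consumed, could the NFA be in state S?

Start in {S}.
Read 'b': {S} → {D, F, H}.
State S is not in {D, F, H}.

No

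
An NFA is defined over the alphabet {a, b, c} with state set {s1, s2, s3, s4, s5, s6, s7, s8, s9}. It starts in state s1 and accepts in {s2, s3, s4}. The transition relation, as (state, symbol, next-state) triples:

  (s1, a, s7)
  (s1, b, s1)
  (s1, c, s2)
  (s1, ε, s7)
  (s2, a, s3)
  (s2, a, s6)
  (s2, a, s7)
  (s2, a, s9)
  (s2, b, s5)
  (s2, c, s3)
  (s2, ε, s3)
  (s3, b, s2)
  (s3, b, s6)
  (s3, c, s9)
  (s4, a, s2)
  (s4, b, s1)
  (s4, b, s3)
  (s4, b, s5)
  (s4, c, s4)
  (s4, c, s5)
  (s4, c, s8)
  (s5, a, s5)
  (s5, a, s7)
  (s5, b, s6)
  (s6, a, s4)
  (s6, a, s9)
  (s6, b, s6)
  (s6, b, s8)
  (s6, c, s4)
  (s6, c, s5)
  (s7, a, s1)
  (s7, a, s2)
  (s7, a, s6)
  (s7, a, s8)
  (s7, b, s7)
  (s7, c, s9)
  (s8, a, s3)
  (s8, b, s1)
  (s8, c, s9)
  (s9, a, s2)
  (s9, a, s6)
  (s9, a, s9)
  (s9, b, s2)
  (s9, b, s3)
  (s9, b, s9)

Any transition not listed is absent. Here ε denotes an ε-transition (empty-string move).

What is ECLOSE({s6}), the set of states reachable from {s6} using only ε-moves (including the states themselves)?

Begin with {s6}.
No ε-moves leave this set, so the closure equals the set itself.

{s6}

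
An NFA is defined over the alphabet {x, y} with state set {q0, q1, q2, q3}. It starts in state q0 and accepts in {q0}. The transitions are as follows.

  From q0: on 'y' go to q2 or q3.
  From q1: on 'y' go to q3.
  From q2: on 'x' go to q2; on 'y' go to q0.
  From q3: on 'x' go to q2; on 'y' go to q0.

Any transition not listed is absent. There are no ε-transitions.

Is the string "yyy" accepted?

No

Start in {q0}.
Read 'y': {q0} → {q2, q3}.
Read 'y': {q2, q3} → {q0}.
Read 'y': {q0} → {q2, q3}.
The final set {q2, q3} contains no accepting state.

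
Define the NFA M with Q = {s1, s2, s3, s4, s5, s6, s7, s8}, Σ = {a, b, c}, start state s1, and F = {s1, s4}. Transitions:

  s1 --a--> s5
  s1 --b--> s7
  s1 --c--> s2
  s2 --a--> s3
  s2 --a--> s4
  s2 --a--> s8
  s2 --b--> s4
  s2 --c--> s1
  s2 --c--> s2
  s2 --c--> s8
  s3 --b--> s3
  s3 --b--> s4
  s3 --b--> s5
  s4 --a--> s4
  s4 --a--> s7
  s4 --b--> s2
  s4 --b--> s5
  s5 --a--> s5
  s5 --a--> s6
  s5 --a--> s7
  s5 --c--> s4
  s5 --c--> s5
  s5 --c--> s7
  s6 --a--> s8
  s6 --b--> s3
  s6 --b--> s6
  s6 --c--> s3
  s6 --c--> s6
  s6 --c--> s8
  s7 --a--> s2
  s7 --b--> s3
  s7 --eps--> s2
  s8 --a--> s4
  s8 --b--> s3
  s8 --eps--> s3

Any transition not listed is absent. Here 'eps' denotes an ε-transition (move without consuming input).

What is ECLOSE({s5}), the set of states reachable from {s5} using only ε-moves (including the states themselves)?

{s5}

Begin with {s5}.
No ε-moves leave this set, so the closure equals the set itself.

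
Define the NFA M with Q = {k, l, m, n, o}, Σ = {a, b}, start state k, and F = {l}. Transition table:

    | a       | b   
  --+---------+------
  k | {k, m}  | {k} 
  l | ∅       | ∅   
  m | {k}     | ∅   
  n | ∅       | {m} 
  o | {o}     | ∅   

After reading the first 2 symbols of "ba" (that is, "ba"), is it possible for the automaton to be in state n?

Start in {k}.
Read 'b': {k} → {k}.
Read 'a': {k} → {k, m}.
State n is not in {k, m}.

No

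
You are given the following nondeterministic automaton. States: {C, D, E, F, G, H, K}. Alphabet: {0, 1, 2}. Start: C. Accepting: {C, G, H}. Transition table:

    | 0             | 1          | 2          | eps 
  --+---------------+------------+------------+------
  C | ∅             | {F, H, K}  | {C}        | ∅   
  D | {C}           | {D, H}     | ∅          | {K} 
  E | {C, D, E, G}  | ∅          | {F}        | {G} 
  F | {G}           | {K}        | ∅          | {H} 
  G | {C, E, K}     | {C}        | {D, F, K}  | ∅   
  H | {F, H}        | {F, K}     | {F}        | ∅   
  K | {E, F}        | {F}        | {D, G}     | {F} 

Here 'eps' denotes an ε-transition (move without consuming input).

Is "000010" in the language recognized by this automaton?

No

Start in {C}.
Read '0': C→∅; now ∅.
The set is empty and remains empty for the remaining 5 symbols.
The final set ∅ contains no accepting state.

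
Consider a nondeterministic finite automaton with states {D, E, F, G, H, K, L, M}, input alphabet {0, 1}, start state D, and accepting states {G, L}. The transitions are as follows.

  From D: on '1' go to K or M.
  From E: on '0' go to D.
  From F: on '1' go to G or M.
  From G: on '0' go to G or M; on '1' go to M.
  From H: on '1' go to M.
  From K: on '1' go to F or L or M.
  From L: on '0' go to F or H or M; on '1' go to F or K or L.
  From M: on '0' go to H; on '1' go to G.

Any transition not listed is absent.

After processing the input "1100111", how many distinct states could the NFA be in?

2

Start in {D}.
Read '1': {D} → {K, M}.
Read '1': {K, M} → {F, G, L, M}.
Read '0': {F, G, L, M} → {F, G, H, M}.
Read '0': {F, G, H, M} → {G, H, M}.
Read '1': {G, H, M} → {G, M}.
Read '1': {G, M} → {G, M}.
Read '1': {G, M} → {G, M}.
That set has 2 states.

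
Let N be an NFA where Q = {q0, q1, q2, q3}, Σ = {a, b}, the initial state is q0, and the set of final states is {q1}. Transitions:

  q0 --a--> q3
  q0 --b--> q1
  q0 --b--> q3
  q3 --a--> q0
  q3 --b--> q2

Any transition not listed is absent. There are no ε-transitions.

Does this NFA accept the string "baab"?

Start in {q0}.
Read 'b': {q0} → {q1, q3}.
Read 'a': {q1, q3} → {q0}.
Read 'a': {q0} → {q3}.
Read 'b': {q3} → {q2}.
The final set {q2} contains no accepting state.

No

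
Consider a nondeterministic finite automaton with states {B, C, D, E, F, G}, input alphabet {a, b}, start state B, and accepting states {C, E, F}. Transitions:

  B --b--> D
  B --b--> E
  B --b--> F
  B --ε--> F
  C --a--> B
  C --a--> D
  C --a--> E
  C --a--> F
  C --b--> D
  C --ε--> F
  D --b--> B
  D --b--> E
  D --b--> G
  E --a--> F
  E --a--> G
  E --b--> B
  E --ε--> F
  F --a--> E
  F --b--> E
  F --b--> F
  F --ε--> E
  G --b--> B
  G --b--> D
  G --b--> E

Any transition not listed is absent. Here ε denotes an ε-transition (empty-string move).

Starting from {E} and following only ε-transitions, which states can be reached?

Begin with {E}.
ε-move E → F; add F.

{E, F}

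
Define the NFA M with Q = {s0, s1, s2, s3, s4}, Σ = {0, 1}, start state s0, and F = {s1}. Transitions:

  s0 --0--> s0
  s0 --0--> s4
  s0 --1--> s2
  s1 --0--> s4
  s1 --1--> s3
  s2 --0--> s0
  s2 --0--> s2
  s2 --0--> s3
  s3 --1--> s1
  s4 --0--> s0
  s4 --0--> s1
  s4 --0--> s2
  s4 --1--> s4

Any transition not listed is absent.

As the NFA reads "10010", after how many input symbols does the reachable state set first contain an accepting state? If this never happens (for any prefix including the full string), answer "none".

4

Start in {s0}.
Read '1': {s0} → {s2}.
Read '0': {s2} → {s0, s2, s3}.
Read '0': {s0, s2, s3} → {s0, s2, s3, s4}.
Read '1': {s0, s2, s3, s4} → {s1, s2, s4}.
None of the earlier sets intersect F, but {s1, s2, s4} does.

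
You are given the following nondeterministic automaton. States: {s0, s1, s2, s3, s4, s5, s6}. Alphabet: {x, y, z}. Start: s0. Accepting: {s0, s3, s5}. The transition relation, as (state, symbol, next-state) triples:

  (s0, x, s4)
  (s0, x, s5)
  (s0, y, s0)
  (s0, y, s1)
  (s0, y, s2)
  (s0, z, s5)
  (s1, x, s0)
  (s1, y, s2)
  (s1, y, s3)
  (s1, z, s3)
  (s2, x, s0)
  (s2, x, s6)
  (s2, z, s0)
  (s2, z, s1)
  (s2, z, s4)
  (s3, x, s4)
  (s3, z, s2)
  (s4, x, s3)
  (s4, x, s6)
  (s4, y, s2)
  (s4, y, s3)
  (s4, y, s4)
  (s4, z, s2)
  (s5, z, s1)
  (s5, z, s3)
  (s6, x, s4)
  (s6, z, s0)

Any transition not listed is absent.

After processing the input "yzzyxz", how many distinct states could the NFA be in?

3

Start in {s0}.
Read 'y': {s0} → {s0, s1, s2}.
Read 'z': {s0, s1, s2} → {s0, s1, s3, s4, s5}.
Read 'z': {s0, s1, s3, s4, s5} → {s1, s2, s3, s5}.
Read 'y': {s1, s2, s3, s5} → {s2, s3}.
Read 'x': {s2, s3} → {s0, s4, s6}.
Read 'z': {s0, s4, s6} → {s0, s2, s5}.
That set has 3 states.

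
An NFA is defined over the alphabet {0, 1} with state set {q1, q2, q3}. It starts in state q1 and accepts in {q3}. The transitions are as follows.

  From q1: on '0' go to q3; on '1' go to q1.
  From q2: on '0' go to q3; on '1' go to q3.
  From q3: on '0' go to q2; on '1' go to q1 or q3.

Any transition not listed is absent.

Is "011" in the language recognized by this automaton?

Start in {q1}.
Read '0': q1→{q3}; now {q3}.
Read '1': q3→{q1, q3}; now {q1, q3}.
Read '1': q1→{q1}, q3→{q1, q3}; now {q1, q3}.
The final set {q1, q3} contains the accepting state q3.

Yes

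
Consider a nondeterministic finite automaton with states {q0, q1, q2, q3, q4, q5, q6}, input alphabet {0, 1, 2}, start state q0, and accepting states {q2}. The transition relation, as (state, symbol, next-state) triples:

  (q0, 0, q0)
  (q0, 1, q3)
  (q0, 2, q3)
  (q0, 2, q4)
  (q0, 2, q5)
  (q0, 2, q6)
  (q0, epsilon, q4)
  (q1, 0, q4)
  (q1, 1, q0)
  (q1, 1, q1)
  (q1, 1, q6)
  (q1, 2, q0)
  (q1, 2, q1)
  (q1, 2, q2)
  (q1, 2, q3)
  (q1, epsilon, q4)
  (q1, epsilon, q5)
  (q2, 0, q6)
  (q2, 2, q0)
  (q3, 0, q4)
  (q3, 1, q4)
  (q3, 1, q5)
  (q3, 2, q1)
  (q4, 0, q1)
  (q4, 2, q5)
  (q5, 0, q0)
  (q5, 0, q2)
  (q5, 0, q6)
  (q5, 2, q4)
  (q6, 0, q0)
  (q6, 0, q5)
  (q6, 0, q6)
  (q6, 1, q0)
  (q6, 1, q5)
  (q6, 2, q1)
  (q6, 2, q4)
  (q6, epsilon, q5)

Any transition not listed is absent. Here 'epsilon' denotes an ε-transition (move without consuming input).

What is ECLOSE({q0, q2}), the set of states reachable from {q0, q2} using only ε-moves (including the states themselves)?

Begin with {q0, q2}.
ε-move q0 → q4; add q4.

{q0, q2, q4}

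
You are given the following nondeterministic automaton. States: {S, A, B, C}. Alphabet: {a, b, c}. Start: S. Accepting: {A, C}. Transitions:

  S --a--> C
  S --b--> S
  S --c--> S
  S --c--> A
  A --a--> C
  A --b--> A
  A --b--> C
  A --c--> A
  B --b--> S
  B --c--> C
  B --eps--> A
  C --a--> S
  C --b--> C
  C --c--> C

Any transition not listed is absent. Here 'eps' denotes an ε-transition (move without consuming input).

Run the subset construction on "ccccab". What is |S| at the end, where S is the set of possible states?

Start in {S}.
Read 'c': S→{S, A}; now {S, A}.
Read 'c': S→{S, A}, A→{A}; now {S, A}.
Read 'c': S→{S, A}, A→{A}; now {S, A}.
Read 'c': S→{S, A}, A→{A}; now {S, A}.
Read 'a': S→{C}, A→{C}; now {C}.
Read 'b': C→{C}; now {C}.
That set has 1 state.

1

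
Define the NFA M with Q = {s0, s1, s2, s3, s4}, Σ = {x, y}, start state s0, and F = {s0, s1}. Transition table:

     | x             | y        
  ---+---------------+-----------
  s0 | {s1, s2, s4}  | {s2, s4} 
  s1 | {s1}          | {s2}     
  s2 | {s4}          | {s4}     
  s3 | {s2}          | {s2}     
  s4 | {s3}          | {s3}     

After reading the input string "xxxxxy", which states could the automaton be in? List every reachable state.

{s2, s3}

Start in {s0}.
Read 'x': s0→{s1, s2, s4}; now {s1, s2, s4}.
Read 'x': s1→{s1}, s2→{s4}, s4→{s3}; now {s1, s3, s4}.
Read 'x': s1→{s1}, s3→{s2}, s4→{s3}; now {s1, s2, s3}.
Read 'x': s1→{s1}, s2→{s4}, s3→{s2}; now {s1, s2, s4}.
Read 'x': s1→{s1}, s2→{s4}, s4→{s3}; now {s1, s3, s4}.
Read 'y': s1→{s2}, s3→{s2}, s4→{s3}; now {s2, s3}.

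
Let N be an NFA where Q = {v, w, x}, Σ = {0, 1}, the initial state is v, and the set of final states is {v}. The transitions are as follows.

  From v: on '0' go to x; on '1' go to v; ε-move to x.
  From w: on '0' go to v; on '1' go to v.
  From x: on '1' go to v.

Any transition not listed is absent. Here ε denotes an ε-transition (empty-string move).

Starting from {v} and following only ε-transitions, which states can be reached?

{v, x}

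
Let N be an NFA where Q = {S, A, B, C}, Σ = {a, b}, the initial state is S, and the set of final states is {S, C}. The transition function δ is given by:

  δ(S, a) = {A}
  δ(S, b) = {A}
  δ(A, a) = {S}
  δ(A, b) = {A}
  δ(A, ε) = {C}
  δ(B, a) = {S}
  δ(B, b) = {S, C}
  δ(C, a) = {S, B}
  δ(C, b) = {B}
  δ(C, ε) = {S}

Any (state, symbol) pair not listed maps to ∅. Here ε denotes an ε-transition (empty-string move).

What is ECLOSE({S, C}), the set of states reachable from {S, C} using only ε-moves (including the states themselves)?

Begin with {S, C}.
No ε-moves leave this set, so the closure equals the set itself.

{S, C}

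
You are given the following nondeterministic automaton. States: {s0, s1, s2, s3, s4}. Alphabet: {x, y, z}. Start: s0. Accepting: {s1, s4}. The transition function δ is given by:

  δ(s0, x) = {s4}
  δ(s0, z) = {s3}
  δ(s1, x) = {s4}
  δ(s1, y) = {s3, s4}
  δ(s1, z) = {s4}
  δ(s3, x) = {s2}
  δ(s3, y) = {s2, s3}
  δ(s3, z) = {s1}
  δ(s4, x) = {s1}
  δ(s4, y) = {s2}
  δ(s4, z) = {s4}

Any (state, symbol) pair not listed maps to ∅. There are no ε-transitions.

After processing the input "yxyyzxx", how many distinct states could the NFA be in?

0

Start in {s0}.
Read 'y': s0→∅; now ∅.
The set is empty and remains empty for the remaining 6 symbols.
That set has 0 states.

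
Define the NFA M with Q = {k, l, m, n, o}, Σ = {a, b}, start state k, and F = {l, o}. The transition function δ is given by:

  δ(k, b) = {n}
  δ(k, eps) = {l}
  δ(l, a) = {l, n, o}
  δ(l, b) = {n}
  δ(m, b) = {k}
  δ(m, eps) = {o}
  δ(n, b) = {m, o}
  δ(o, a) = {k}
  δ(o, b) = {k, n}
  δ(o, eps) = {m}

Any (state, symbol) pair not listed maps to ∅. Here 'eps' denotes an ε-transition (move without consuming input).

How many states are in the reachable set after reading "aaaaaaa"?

5

Start: ε-closure({k}) = {k, l}.
Read 'a': k→∅, l→{l, n, o}; union {l, n, o}; ε-closure = {l, m, n, o}.
Read 'a': l→{l, n, o}, m→∅, n→∅, o→{k}; union {k, l, n, o}; ε-closure = {k, l, m, n, o}.
Read 'a': k→∅, l→{l, n, o}, m→∅, n→∅, o→{k}; union {k, l, n, o}; ε-closure = {k, l, m, n, o}.
Read 'a': k→∅, l→{l, n, o}, m→∅, n→∅, o→{k}; union {k, l, n, o}; ε-closure = {k, l, m, n, o}.
Read 'a': k→∅, l→{l, n, o}, m→∅, n→∅, o→{k}; union {k, l, n, o}; ε-closure = {k, l, m, n, o}.
Read 'a': k→∅, l→{l, n, o}, m→∅, n→∅, o→{k}; union {k, l, n, o}; ε-closure = {k, l, m, n, o}.
Read 'a': k→∅, l→{l, n, o}, m→∅, n→∅, o→{k}; union {k, l, n, o}; ε-closure = {k, l, m, n, o}.
That set has 5 states.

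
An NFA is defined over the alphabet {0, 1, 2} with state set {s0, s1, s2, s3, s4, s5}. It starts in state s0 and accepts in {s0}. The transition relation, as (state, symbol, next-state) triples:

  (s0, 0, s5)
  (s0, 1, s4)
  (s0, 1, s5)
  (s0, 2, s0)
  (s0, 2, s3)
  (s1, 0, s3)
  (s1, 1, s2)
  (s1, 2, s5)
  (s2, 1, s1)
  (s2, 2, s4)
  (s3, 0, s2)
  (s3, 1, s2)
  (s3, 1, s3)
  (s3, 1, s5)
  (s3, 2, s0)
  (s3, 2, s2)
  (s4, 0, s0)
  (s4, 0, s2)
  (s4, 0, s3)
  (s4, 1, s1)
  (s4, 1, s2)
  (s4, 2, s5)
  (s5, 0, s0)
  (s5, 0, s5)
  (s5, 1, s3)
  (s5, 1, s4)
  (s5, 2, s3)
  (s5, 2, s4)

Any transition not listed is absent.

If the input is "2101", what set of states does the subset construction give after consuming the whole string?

{s1, s2, s3, s4, s5}

Start in {s0}.
Read '2': s0→{s0, s3}; now {s0, s3}.
Read '1': s0→{s4, s5}, s3→{s2, s3, s5}; now {s2, s3, s4, s5}.
Read '0': s2→∅, s3→{s2}, s4→{s0, s2, s3}, s5→{s0, s5}; now {s0, s2, s3, s5}.
Read '1': s0→{s4, s5}, s2→{s1}, s3→{s2, s3, s5}, s5→{s3, s4}; now {s1, s2, s3, s4, s5}.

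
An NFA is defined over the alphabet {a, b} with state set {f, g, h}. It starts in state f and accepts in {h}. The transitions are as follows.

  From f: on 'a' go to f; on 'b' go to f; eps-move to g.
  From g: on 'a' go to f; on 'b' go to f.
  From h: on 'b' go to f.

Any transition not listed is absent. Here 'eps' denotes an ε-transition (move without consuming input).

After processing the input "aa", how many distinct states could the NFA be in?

Start: ε-closure({f}) = {f, g}.
Read 'a': {f, g} → {f, g}.
Read 'a': {f, g} → {f, g}.
That set has 2 states.

2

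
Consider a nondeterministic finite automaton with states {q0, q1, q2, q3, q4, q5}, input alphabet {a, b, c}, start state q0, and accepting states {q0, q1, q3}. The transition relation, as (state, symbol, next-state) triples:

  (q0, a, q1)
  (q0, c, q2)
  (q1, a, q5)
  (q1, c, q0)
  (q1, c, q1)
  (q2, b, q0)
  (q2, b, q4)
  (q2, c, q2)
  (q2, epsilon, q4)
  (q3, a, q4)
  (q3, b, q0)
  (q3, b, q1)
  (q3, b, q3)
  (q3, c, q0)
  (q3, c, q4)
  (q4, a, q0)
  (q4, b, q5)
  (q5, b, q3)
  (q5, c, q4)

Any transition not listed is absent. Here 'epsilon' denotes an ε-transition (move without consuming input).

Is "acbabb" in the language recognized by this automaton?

Start in {q0}.
Read 'a': {q0} → {q1}.
Read 'c': {q1} → {q0, q1}.
Read 'b': {q0, q1} → ∅.
The set is empty and remains empty for the remaining 3 symbols.
The final set ∅ contains no accepting state.

No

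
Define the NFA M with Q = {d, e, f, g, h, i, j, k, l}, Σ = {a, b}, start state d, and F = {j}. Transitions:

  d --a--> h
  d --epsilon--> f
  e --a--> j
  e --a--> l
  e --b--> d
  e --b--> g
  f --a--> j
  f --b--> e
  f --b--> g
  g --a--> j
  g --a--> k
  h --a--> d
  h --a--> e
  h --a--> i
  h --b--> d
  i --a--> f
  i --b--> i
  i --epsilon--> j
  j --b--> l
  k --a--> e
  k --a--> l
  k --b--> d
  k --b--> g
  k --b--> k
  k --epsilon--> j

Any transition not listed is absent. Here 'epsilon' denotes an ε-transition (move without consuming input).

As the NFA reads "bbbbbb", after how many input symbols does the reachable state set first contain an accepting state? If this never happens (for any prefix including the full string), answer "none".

none

Start: ε-closure({d}) = {d, f}.
Read 'b': d→∅, f→{e, g}; now {e, g}.
Read 'b': e→{d, g}, g→∅; union {d, g}; ε-closure = {d, f, g}.
Read 'b': d→∅, f→{e, g}, g→∅; now {e, g}.
Read 'b': e→{d, g}, g→∅; union {d, g}; ε-closure = {d, f, g}.
Read 'b': d→∅, f→{e, g}, g→∅; now {e, g}.
Read 'b': e→{d, g}, g→∅; union {d, g}; ε-closure = {d, f, g}.
No reachable set along the way intersects F.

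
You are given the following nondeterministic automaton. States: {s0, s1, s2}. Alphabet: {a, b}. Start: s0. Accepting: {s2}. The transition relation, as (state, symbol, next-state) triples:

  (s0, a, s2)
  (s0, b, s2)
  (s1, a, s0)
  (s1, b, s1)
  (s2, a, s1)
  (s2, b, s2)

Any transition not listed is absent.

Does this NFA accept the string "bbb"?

Start in {s0}.
Read 'b': {s0} → {s2}.
Read 'b': {s2} → {s2}.
Read 'b': {s2} → {s2}.
The final set {s2} contains the accepting state s2.

Yes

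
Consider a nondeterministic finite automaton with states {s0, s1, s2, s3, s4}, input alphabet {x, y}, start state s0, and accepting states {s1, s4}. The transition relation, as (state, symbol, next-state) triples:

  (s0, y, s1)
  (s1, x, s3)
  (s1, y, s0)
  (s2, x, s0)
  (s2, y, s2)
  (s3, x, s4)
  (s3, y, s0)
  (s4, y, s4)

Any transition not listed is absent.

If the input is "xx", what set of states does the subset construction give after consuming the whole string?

Start in {s0}.
Read 'x': s0→∅; now ∅.
The set is empty and remains empty for the remaining 1 symbol.

∅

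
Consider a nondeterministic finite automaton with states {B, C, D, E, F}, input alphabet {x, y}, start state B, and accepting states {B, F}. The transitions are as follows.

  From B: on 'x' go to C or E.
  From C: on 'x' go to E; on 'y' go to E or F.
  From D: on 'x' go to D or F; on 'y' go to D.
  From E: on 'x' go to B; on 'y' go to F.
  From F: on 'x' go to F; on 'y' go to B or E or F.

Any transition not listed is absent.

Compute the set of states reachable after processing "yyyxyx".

∅

Start in {B}.
Read 'y': B→∅; now ∅.
The set is empty and remains empty for the remaining 5 symbols.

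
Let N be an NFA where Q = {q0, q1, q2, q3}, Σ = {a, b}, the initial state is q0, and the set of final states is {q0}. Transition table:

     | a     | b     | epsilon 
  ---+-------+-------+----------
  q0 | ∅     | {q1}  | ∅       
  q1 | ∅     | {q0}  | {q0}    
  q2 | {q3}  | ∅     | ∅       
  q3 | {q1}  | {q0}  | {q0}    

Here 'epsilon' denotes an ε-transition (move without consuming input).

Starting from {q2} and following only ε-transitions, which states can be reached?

{q2}

Begin with {q2}.
No ε-moves leave this set, so the closure equals the set itself.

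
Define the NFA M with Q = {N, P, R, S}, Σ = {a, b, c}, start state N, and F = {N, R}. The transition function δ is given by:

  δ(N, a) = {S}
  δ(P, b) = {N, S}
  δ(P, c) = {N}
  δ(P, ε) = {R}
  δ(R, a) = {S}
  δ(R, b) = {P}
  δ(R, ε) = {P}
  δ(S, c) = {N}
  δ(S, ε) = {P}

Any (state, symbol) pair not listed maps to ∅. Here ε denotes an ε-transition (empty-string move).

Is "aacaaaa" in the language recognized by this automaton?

Start in {N}.
Read 'a': N→{S}; union {S}; ε-closure = {P, R, S}.
Read 'a': P→∅, R→{S}, S→∅; union {S}; ε-closure = {P, R, S}.
Read 'c': P→{N}, R→∅, S→{N}; now {N}.
Read 'a': N→{S}; union {S}; ε-closure = {P, R, S}.
Read 'a': P→∅, R→{S}, S→∅; union {S}; ε-closure = {P, R, S}.
Read 'a': P→∅, R→{S}, S→∅; union {S}; ε-closure = {P, R, S}.
Read 'a': P→∅, R→{S}, S→∅; union {S}; ε-closure = {P, R, S}.
The final set {P, R, S} contains the accepting state R.

Yes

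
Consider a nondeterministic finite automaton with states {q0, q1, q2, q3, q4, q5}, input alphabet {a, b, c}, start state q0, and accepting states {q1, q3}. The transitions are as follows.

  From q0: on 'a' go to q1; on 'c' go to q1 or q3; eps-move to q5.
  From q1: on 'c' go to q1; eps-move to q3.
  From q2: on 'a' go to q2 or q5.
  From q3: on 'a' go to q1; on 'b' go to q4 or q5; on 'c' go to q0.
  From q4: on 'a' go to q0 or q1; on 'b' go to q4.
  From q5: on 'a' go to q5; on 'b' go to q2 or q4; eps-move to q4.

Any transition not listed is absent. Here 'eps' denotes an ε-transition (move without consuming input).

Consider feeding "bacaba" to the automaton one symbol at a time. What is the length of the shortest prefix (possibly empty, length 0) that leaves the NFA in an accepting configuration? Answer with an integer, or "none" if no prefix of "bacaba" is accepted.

Start: ε-closure({q0}) = {q0, q4, q5}.
Read 'b': q0→∅, q4→{q4}, q5→{q2, q4}; now {q2, q4}.
Read 'a': q2→{q2, q5}, q4→{q0, q1}; union {q0, q1, q2, q5}; ε-closure = {q0, q1, q2, q3, q4, q5}.
None of the earlier sets intersect F, but {q0, q1, q2, q3, q4, q5} does.

2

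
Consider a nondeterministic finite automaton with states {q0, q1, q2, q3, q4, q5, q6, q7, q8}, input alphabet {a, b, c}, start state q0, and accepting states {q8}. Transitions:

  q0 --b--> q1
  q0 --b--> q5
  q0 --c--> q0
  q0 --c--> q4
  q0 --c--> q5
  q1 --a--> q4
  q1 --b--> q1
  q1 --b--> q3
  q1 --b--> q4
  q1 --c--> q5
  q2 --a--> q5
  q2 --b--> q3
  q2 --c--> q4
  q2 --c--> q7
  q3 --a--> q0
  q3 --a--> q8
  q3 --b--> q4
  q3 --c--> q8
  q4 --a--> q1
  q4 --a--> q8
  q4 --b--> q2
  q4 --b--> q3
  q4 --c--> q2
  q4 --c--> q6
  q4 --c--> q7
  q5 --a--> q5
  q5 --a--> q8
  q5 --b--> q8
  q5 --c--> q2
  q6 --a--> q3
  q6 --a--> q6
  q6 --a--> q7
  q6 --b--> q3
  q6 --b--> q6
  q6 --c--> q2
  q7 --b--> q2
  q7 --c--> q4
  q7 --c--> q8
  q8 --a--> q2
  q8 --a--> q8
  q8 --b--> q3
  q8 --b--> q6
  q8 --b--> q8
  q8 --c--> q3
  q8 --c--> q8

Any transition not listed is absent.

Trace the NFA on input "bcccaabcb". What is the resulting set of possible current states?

{q2, q3, q4, q6, q8}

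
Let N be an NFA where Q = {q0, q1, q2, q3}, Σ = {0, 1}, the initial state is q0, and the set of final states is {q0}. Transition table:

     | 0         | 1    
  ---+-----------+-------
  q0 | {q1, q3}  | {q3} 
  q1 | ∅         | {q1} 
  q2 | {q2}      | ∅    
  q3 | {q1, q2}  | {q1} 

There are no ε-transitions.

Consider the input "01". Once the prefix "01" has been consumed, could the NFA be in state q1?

Yes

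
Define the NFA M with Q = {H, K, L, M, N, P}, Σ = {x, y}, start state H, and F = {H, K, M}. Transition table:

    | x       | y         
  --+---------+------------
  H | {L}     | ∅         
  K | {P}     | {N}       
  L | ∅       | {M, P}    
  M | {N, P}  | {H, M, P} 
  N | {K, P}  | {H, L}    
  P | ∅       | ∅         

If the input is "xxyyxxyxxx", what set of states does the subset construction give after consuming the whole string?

Start in {H}.
Read 'x': {H} → {L}.
Read 'x': {L} → ∅.
The set is empty and remains empty for the remaining 8 symbols.

∅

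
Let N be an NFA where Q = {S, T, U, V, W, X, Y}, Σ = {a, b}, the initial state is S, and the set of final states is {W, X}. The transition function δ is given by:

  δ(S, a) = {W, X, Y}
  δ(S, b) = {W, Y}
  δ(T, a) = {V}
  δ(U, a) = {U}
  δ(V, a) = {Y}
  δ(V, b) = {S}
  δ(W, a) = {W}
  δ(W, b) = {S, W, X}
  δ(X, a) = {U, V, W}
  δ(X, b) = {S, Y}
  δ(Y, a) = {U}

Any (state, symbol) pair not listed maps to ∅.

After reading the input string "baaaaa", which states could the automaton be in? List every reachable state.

Start in {S}.
Read 'b': {S} → {W, Y}.
Read 'a': {W, Y} → {U, W}.
Read 'a': {U, W} → {U, W}.
Read 'a': {U, W} → {U, W}.
Read 'a': {U, W} → {U, W}.
Read 'a': {U, W} → {U, W}.

{U, W}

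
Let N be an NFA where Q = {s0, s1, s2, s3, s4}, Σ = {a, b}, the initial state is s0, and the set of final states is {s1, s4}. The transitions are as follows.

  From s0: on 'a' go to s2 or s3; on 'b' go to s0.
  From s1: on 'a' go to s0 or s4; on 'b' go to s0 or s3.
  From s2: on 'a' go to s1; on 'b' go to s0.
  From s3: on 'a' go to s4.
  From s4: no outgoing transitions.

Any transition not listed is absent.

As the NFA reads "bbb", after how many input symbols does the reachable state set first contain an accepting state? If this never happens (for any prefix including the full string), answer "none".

Start in {s0}.
Read 'b': s0→{s0}; now {s0}.
Read 'b': s0→{s0}; now {s0}.
Read 'b': s0→{s0}; now {s0}.
No reachable set along the way intersects F.

none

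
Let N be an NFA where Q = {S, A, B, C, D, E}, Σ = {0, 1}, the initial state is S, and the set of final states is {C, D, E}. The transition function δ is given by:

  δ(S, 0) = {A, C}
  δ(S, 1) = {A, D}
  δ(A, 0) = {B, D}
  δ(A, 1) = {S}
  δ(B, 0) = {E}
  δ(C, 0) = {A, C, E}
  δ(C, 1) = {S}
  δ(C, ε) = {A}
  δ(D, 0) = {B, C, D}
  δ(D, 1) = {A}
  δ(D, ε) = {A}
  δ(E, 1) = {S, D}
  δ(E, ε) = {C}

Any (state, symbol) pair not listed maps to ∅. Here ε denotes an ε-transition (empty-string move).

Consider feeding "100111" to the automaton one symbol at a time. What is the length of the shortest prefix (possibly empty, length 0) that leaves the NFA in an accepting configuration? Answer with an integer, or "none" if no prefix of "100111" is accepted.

Start in {S}.
Read '1': S→{A, D}; now {A, D}.
None of the earlier sets intersect F, but {A, D} does.

1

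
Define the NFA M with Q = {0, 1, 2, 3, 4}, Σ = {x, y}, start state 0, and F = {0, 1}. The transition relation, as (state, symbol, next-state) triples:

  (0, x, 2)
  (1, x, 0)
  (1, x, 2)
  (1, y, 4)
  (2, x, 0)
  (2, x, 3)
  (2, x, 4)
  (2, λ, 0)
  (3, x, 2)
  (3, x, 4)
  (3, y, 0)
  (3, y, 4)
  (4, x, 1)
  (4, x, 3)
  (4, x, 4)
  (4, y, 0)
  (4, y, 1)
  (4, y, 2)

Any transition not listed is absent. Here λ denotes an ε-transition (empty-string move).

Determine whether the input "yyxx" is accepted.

Start in {0}.
Read 'y': {0} → ∅.
The set is empty and remains empty for the remaining 3 symbols.
The final set ∅ contains no accepting state.

No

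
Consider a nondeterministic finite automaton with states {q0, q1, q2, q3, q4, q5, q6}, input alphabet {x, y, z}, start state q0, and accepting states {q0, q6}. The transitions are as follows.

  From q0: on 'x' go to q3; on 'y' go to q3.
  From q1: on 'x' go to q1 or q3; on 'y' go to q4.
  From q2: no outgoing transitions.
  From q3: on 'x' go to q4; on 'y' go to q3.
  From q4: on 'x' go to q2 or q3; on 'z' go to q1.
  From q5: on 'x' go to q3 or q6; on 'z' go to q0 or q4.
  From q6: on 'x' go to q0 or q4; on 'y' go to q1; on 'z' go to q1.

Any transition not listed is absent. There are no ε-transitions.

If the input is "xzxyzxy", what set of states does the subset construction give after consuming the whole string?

Start in {q0}.
Read 'x': q0→{q3}; now {q3}.
Read 'z': q3→∅; now ∅.
The set is empty and remains empty for the remaining 5 symbols.

∅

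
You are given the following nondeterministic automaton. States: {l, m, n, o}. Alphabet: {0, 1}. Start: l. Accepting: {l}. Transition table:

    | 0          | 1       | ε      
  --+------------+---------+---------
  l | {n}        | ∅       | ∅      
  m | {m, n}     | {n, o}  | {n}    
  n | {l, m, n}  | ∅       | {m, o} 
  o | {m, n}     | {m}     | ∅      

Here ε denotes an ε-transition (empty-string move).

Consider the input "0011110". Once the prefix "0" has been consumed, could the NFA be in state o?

Yes

Start in {l}.
Read '0': l→{n}; union {n}; ε-closure = {m, n, o}.
State o is in {m, n, o}.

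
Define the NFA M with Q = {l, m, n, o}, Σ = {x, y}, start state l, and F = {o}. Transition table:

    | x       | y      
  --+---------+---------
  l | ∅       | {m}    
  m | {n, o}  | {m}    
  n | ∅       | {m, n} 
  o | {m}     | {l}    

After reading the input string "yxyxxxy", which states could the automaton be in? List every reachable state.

{l, m, n}

Start in {l}.
Read 'y': {l} → {m}.
Read 'x': {m} → {n, o}.
Read 'y': {n, o} → {l, m, n}.
Read 'x': {l, m, n} → {n, o}.
Read 'x': {n, o} → {m}.
Read 'x': {m} → {n, o}.
Read 'y': {n, o} → {l, m, n}.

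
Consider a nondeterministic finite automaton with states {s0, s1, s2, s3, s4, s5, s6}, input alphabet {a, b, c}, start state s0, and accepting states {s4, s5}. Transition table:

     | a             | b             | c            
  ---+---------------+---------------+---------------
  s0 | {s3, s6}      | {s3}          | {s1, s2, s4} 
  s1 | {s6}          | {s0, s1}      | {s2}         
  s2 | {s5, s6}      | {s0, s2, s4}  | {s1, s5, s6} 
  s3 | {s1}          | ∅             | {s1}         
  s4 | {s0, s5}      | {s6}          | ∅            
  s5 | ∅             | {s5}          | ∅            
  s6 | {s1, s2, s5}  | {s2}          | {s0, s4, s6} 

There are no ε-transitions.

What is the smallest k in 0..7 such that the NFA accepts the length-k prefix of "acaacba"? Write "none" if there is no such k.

Start in {s0}.
Read 'a': {s0} → {s3, s6}.
Read 'c': {s3, s6} → {s0, s1, s4, s6}.
None of the earlier sets intersect F, but {s0, s1, s4, s6} does.

2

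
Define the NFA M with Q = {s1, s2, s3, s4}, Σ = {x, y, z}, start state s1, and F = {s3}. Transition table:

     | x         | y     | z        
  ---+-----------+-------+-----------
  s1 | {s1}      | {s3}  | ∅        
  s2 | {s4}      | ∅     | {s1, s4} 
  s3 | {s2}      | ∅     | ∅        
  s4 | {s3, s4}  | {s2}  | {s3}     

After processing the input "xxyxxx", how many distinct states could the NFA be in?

Start in {s1}.
Read 'x': s1→{s1}; now {s1}.
Read 'x': s1→{s1}; now {s1}.
Read 'y': s1→{s3}; now {s3}.
Read 'x': s3→{s2}; now {s2}.
Read 'x': s2→{s4}; now {s4}.
Read 'x': s4→{s3, s4}; now {s3, s4}.
That set has 2 states.

2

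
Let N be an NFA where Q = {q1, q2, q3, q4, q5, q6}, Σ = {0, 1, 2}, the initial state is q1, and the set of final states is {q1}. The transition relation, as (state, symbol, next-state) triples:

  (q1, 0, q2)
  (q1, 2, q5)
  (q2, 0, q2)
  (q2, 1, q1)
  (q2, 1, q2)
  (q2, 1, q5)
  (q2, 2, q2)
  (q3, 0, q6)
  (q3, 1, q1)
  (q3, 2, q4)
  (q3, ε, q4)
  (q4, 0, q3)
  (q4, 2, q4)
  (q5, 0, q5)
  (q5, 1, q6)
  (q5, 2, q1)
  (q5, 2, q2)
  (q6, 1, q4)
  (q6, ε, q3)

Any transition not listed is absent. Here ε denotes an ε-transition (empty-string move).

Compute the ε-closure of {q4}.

{q4}

Begin with {q4}.
No ε-moves leave this set, so the closure equals the set itself.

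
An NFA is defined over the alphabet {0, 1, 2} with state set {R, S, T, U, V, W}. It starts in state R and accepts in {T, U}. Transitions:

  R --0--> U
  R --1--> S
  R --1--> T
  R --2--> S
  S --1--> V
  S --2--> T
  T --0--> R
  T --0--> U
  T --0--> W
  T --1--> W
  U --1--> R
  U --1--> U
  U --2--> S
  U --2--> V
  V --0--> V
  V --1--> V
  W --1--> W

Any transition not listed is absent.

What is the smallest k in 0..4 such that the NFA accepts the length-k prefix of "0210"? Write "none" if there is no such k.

1

Start in {R}.
Read '0': R→{U}; now {U}.
None of the earlier sets intersect F, but {U} does.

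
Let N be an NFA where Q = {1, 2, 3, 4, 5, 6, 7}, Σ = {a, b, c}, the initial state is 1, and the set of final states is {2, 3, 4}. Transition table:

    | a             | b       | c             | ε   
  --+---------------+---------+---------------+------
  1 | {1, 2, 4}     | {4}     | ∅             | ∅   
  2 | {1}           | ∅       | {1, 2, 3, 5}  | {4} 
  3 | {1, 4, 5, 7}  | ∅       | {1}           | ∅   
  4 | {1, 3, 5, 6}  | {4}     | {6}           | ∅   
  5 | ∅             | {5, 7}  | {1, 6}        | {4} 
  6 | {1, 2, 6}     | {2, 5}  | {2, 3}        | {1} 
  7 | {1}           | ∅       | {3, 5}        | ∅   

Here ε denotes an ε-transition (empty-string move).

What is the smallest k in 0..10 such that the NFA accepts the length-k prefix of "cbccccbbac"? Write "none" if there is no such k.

none

Start in {1}.
Read 'c': 1→∅; now ∅.
The set is empty and remains empty for the remaining 9 symbols.
No reachable set along the way intersects F.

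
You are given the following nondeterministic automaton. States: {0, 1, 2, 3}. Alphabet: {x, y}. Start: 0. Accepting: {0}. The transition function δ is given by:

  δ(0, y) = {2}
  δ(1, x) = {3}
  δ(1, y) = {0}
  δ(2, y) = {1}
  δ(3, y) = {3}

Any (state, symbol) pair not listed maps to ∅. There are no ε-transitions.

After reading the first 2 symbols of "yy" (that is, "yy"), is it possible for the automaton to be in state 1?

Start in {0}.
Read 'y': 0→{2}; now {2}.
Read 'y': 2→{1}; now {1}.
State 1 is in {1}.

Yes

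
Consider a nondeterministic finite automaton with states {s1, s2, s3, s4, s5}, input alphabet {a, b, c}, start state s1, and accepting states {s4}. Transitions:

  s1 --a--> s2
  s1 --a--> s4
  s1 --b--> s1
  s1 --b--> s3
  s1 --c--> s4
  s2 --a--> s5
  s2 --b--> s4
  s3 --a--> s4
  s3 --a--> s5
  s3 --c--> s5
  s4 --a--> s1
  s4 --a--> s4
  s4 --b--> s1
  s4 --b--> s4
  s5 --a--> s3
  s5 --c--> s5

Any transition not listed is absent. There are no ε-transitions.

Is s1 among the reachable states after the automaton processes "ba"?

Start in {s1}.
Read 'b': s1→{s1, s3}; now {s1, s3}.
Read 'a': s1→{s2, s4}, s3→{s4, s5}; now {s2, s4, s5}.
State s1 is not in {s2, s4, s5}.

No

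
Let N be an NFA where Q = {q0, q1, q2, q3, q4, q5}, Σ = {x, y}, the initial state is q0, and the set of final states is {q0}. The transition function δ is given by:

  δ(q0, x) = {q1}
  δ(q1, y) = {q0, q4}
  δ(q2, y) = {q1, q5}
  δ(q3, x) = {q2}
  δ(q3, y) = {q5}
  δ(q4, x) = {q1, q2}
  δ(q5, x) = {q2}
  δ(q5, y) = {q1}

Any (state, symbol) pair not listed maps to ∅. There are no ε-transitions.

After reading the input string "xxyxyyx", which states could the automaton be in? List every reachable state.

∅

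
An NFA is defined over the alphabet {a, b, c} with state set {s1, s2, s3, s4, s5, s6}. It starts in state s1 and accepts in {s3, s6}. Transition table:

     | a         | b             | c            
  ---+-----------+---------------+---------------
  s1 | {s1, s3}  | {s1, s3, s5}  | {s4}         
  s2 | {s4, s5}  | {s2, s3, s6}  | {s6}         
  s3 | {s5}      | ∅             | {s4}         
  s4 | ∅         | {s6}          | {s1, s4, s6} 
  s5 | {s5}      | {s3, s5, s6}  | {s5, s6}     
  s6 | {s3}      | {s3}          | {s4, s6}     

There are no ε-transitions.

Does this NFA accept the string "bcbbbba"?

Start in {s1}.
Read 'b': {s1} → {s1, s3, s5}.
Read 'c': {s1, s3, s5} → {s4, s5, s6}.
Read 'b': {s4, s5, s6} → {s3, s5, s6}.
Read 'b': {s3, s5, s6} → {s3, s5, s6}.
Read 'b': {s3, s5, s6} → {s3, s5, s6}.
Read 'b': {s3, s5, s6} → {s3, s5, s6}.
Read 'a': {s3, s5, s6} → {s3, s5}.
The final set {s3, s5} contains the accepting state s3.

Yes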